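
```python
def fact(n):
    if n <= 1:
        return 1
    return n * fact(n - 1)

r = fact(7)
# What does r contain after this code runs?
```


fact(7)
= 7 * fact(6)
= 7 * 6 * fact(5)
= 7 * 6 * 5 * fact(4)
= 7 * 6 * 5 * 4 * fact(3)
= 7 * 6 * 5 * 4 * 3 * fact(2)
= 7 * 6 * 5 * 4 * 3 * 2 * fact(1)
= 7 * 6 * 5 * 4 * 3 * 2 * 1
= 5040


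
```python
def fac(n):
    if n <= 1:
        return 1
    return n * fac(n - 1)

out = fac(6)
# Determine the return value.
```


fac(6)
= 6 * fac(5)
= 6 * 5 * fac(4)
= 6 * 5 * 4 * fac(3)
= 6 * 5 * 4 * 3 * fac(2)
= 6 * 5 * 4 * 3 * 2 * fac(1)
= 6 * 5 * 4 * 3 * 2 * 1
= 720


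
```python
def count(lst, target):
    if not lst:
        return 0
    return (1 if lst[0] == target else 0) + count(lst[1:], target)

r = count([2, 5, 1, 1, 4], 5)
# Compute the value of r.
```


count([2, 5, 1, 1, 4], 5)
lst[0]=2 != 5: 0 + count([5, 1, 1, 4], 5)
lst[0]=5 == 5: 1 + count([1, 1, 4], 5)
lst[0]=1 != 5: 0 + count([1, 4], 5)
lst[0]=1 != 5: 0 + count([4], 5)
lst[0]=4 != 5: 0 + count([], 5)
= 1


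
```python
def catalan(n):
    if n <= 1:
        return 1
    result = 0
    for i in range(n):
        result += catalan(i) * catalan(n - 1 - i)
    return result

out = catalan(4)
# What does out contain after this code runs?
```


catalan(4)
= sum of catalan(i) * catalan(4-1-i) for i in 0..3
First compute sub-values bottom-up:
  catalan(0) = 1, catalan(1) = 1
  catalan(2) = 1*1 + 1*1 = 2
  catalan(3) = 1*2 + 1*1 + 2*1 = 5
Now catalan(4):
  catalan(0)*catalan(3) = 1*5 = 5
  catalan(1)*catalan(2) = 1*2 = 2
  catalan(2)*catalan(1) = 2*1 = 2
  catalan(3)*catalan(0) = 5*1 = 5
= 5 + 2 + 2 + 5
= 14


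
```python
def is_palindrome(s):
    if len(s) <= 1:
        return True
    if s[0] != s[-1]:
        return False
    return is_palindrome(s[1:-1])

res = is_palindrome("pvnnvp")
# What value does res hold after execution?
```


is_palindrome("pvnnvp")
"pvnnvp": s[0]='p' == s[-1]='p' -> is_palindrome("vnnv")
"vnnv": s[0]='v' == s[-1]='v' -> is_palindrome("nn")
"nn": s[0]='n' == s[-1]='n' -> is_palindrome("")
"": len <= 1 -> True
= True


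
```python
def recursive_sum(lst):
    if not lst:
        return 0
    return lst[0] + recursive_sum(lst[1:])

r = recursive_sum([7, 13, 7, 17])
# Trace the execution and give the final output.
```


recursive_sum([7, 13, 7, 17])
= 7 + recursive_sum([13, 7, 17])
= 7 + 13 + recursive_sum([7, 17])
= 7 + 13 + 7 + recursive_sum([17])
= 7 + 13 + 7 + 17 + recursive_sum([])
= 7 + 13 + 7 + 17 + 0
= 44


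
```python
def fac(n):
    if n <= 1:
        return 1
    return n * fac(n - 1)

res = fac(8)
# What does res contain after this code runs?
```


fac(8)
= 8 * fac(7)
= 8 * 7 * fac(6)
= 8 * 7 * 6 * fac(5)
= 8 * 7 * 6 * 5 * fac(4)
= 8 * 7 * 6 * 5 * 4 * fac(3)
= 8 * 7 * 6 * 5 * 4 * 3 * fac(2)
= 8 * 7 * 6 * 5 * 4 * 3 * 2 * fac(1)
= 8 * 7 * 6 * 5 * 4 * 3 * 2 * 1
= 40320


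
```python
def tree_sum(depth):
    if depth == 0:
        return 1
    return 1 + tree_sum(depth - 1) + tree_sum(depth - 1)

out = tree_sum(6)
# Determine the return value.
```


tree_sum(6)
= 1 + tree_sum(5) + tree_sum(5)
= 1 + 2 * tree_sum(5)
tree_sum(k) = 2^(k+1) - 1
tree_sum(0) = 1
tree_sum(1) = 3
tree_sum(2) = 7
tree_sum(3) = 15
tree_sum(4) = 31
tree_sum(6) = 2^7 - 1 = 127


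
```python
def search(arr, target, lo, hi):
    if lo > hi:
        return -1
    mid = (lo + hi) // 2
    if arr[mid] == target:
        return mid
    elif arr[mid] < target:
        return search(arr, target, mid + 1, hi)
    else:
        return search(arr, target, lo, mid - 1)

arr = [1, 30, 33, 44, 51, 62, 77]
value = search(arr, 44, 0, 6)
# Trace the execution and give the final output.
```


search(arr, 44, 0, 6)
lo=0, hi=6, mid=3, arr[mid]=44
arr[3] == 44, found at index 3
= 3


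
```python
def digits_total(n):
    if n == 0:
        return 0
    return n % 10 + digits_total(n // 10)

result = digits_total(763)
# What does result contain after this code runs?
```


digits_total(763)
= 3 + digits_total(76)
= 3 + 6 + digits_total(7)
= 3 + 6 + 7 + digits_total(0)
= 3 + 6 + 7 + 0
= 16


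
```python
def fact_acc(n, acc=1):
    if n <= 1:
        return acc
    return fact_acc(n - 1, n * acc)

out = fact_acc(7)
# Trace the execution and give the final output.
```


fact_acc(7, 1)
= fact_acc(6, 7 * 1) = fact_acc(6, 7)
= fact_acc(5, 6 * 7) = fact_acc(5, 42)
= fact_acc(4, 5 * 42) = fact_acc(4, 210)
= fact_acc(3, 4 * 210) = fact_acc(3, 840)
= fact_acc(2, 3 * 840) = fact_acc(2, 2520)
= fact_acc(1, 2 * 2520) = fact_acc(1, 5040)
n <= 1, return acc = 5040


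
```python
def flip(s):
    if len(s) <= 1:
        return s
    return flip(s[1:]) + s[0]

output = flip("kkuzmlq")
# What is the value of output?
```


flip("kkuzmlq")
= flip("kuzmlq") + "k"
= flip("uzmlq") + "k" + "k"
= flip("zmlq") + "u" + "k" + "k"
= flip("mlq") + "z" + "u" + "k" + "k"
= flip("lq") + "m" + "z" + "u" + "k" + "k"
= flip("q") + "l" + "m" + "z" + "u" + "k" + "k"
= "q" + "l" + "m" + "z" + "u" + "k" + "k"
= "qlmzukk"


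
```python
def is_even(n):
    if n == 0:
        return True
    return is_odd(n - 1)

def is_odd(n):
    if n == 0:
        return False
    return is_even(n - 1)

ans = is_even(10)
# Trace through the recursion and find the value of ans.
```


is_even(10)
= is_odd(9)
= is_even(8)
= is_odd(7)
= is_even(6)
= is_odd(5)
= is_even(4)
= is_odd(3)
= is_even(2)
= is_odd(1)
= is_even(0)
n == 0: return True
= True


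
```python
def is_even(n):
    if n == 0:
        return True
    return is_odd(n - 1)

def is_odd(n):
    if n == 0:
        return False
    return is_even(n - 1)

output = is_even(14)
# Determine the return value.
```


is_even(14)
= is_odd(13)
= is_even(12)
= is_odd(11)
= is_even(10)
= is_odd(9)
= is_even(8)
= is_odd(7)
= is_even(6)
= is_odd(5)
= is_even(4)
= is_odd(3)
= is_even(2)
= is_odd(1)
= is_even(0)
n == 0: return True
= True


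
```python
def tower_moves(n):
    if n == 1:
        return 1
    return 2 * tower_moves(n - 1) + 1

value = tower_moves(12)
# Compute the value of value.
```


tower_moves(12)
= 2 * tower_moves(11) + 1
= 2 * (2 * tower_moves(10) + 1) + 1
= 2 * (2 * (2 * tower_moves(9) + 1) + 1) + 1
= 2 * (2 * (2 * (2 * tower_moves(8) + 1) + 1) + 1) + 1
= 2 * (2 * (2 * (2 * (2 * tower_moves(7) + 1) + 1) + 1) + 1) + 1
= 2 * (2 * (2 * (2 * (2 * (2 * tower_moves(6) + 1) + 1) + 1) + 1) + 1) + 1
= 2 * (2 * (2 * (2 * (2 * (2 * (2 * tower_moves(5) + 1) + 1) + 1) + 1) + 1) + 1) + 1
= 2 * (2 * (2 * (2 * (2 * (2 * (2 * (2 * tower_moves(4) + 1) + 1) + 1) + 1) + 1) + 1) + 1) + 1
= 2 * (2 * (2 * (2 * (2 * (2 * (2 * (2 * (2 * tower_moves(3) + 1) + 1) + 1) + 1) + 1) + 1) + 1) + 1) + 1
= 2 * (2 * (2 * (2 * (2 * (2 * (2 * (2 * (2 * (2 * tower_moves(2) + 1) + 1) + 1) + 1) + 1) + 1) + 1) + 1) + 1) + 1
= 2 * (2 * (2 * (2 * (2 * (2 * (2 * (2 * (2 * (2 * (2 * tower_moves(1) + 1) + 1) + 1) + 1) + 1) + 1) + 1) + 1) + 1) + 1) + 1
Now compute bottom-up:
tower_moves(1) = 1
tower_moves(2) = 2 * 1 + 1 = 3
tower_moves(3) = 2 * 3 + 1 = 7
tower_moves(4) = 2 * 7 + 1 = 15
tower_moves(5) = 2 * 15 + 1 = 31
tower_moves(6) = 2 * 31 + 1 = 63
tower_moves(7) = 2 * 63 + 1 = 127
tower_moves(8) = 2 * 127 + 1 = 255
tower_moves(9) = 2 * 255 + 1 = 511
tower_moves(10) = 2 * 511 + 1 = 1023
tower_moves(11) = 2 * 1023 + 1 = 2047
tower_moves(12) = 2 * 2047 + 1 = 4095
= 4095


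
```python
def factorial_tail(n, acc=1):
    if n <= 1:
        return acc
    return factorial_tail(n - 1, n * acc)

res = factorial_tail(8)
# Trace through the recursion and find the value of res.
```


factorial_tail(8, 1)
= factorial_tail(7, 8 * 1) = factorial_tail(7, 8)
= factorial_tail(6, 7 * 8) = factorial_tail(6, 56)
= factorial_tail(5, 6 * 56) = factorial_tail(5, 336)
= factorial_tail(4, 5 * 336) = factorial_tail(4, 1680)
= factorial_tail(3, 4 * 1680) = factorial_tail(3, 6720)
= factorial_tail(2, 3 * 6720) = factorial_tail(2, 20160)
= factorial_tail(1, 2 * 20160) = factorial_tail(1, 40320)
n <= 1, return acc = 40320


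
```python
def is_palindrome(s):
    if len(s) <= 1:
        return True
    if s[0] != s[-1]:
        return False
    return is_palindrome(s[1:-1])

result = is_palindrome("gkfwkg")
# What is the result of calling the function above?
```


is_palindrome("gkfwkg")
"gkfwkg": s[0]='g' == s[-1]='g' -> is_palindrome("kfwk")
"kfwk": s[0]='k' == s[-1]='k' -> is_palindrome("fw")
"fw": s[0]='f' != s[-1]='w' -> False
= False


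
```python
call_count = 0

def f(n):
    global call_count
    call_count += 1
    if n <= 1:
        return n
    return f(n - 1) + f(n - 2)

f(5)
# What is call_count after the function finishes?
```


f(5) calls f(4) and f(3); each non-base call branches into two more.
Let C(k) = total number of calls made by f(k), including the call to f(k) itself.
Base cases: C(0) = 1, C(1) = 1
Recurrence: C(k) = 1 + C(k-1) + C(k-2)
  C(2) = 1 + C(1) + C(0) = 1 + 1 + 1 = 3
  C(3) = 1 + C(2) + C(1) = 1 + 3 + 1 = 5
  C(4) = 1 + C(3) + C(2) = 1 + 5 + 3 = 9
  C(5) = 1 + C(4) + C(3) = 1 + 9 + 5 = 15
Total calls = C(5) = 15


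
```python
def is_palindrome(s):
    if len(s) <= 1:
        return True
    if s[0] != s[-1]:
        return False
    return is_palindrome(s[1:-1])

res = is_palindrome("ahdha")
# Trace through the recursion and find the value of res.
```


is_palindrome("ahdha")
"ahdha": s[0]='a' == s[-1]='a' -> is_palindrome("hdh")
"hdh": s[0]='h' == s[-1]='h' -> is_palindrome("d")
"d": len <= 1 -> True
= True


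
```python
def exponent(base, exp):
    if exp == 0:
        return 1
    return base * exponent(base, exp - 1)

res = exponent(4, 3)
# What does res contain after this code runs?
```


exponent(4, 3)
= 4 * exponent(4, 2)
= 4 * 4 * exponent(4, 1)
= 4 * 4 * 4 * exponent(4, 0)
= 4 * 4 * 4 * 1
= 64


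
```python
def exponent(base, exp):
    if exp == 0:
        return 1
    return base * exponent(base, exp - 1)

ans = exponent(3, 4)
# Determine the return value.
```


exponent(3, 4)
= 3 * exponent(3, 3)
= 3 * 3 * exponent(3, 2)
= 3 * 3 * 3 * exponent(3, 1)
= 3 * 3 * 3 * 3 * exponent(3, 0)
= 3 * 3 * 3 * 3 * 1
= 81


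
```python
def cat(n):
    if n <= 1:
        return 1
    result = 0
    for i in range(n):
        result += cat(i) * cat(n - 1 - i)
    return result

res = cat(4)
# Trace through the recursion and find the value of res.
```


cat(4)
= sum of cat(i) * cat(4-1-i) for i in 0..3
First compute sub-values bottom-up:
  cat(0) = 1, cat(1) = 1
  cat(2) = 1*1 + 1*1 = 2
  cat(3) = 1*2 + 1*1 + 2*1 = 5
Now cat(4):
  cat(0)*cat(3) = 1*5 = 5
  cat(1)*cat(2) = 1*2 = 2
  cat(2)*cat(1) = 2*1 = 2
  cat(3)*cat(0) = 5*1 = 5
= 5 + 2 + 2 + 5
= 14


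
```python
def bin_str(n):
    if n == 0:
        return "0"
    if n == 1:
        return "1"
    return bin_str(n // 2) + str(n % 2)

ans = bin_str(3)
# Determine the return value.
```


bin_str(3)
= bin_str(1) + "1"
= "1" + "1"
= "11"


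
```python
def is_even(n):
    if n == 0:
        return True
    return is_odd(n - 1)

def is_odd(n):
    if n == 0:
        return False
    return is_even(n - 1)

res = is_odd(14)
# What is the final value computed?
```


is_odd(14)
= is_even(13)
= is_odd(12)
= is_even(11)
= is_odd(10)
= is_even(9)
= is_odd(8)
= is_even(7)
= is_odd(6)
= is_even(5)
= is_odd(4)
= is_even(3)
= is_odd(2)
= is_even(1)
= is_odd(0)
n == 0: return False
= False


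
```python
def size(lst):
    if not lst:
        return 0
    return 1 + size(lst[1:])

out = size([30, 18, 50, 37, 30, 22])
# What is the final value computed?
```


size([30, 18, 50, 37, 30, 22])
= 1 + size([18, 50, 37, 30, 22])
= 1 + 1 + size([50, 37, 30, 22])
= 1 + 1 + 1 + size([37, 30, 22])
= 1 + 1 + 1 + 1 + size([30, 22])
= 1 + 1 + 1 + 1 + 1 + size([22])
= 1 + 1 + 1 + 1 + 1 + 1 + size([])
= 1 + 1 + 1 + 1 + 1 + 1 + 0
= 6


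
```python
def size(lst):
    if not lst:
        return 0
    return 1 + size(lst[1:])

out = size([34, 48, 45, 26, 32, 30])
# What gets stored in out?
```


size([34, 48, 45, 26, 32, 30])
= 1 + size([48, 45, 26, 32, 30])
= 1 + 1 + size([45, 26, 32, 30])
= 1 + 1 + 1 + size([26, 32, 30])
= 1 + 1 + 1 + 1 + size([32, 30])
= 1 + 1 + 1 + 1 + 1 + size([30])
= 1 + 1 + 1 + 1 + 1 + 1 + size([])
= 1 + 1 + 1 + 1 + 1 + 1 + 0
= 6


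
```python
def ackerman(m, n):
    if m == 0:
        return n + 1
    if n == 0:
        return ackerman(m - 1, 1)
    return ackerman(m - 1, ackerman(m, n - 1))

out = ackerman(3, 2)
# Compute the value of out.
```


ackerman(3, 2)
= ackerman(2, ackerman(3, 1))
First compute ackerman(3, 1) = 13
= ackerman(2, 13)
= 29


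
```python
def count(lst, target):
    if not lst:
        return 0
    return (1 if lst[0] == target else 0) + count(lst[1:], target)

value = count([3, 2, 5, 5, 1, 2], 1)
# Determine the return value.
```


count([3, 2, 5, 5, 1, 2], 1)
lst[0]=3 != 1: 0 + count([2, 5, 5, 1, 2], 1)
lst[0]=2 != 1: 0 + count([5, 5, 1, 2], 1)
lst[0]=5 != 1: 0 + count([5, 1, 2], 1)
lst[0]=5 != 1: 0 + count([1, 2], 1)
lst[0]=1 == 1: 1 + count([2], 1)
lst[0]=2 != 1: 0 + count([], 1)
= 1


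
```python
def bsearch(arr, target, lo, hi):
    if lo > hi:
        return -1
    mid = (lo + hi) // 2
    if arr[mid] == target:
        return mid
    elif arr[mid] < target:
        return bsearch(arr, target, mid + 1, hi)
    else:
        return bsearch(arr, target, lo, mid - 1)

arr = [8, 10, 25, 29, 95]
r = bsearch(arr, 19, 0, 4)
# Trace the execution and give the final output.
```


bsearch(arr, 19, 0, 4)
lo=0, hi=4, mid=2, arr[mid]=25
25 > 19, search left half
lo=0, hi=1, mid=0, arr[mid]=8
8 < 19, search right half
lo=1, hi=1, mid=1, arr[mid]=10
10 < 19, search right half
lo > hi, target not found, return -1
= -1


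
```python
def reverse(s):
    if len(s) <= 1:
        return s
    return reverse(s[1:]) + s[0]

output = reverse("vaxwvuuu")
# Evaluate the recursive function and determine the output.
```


reverse("vaxwvuuu")
= reverse("axwvuuu") + "v"
= reverse("xwvuuu") + "a" + "v"
= reverse("wvuuu") + "x" + "a" + "v"
= reverse("vuuu") + "w" + "x" + "a" + "v"
= reverse("uuu") + "v" + "w" + "x" + "a" + "v"
= reverse("uu") + "u" + "v" + "w" + "x" + "a" + "v"
= reverse("u") + "u" + "u" + "v" + "w" + "x" + "a" + "v"
= "u" + "u" + "u" + "v" + "w" + "x" + "a" + "v"
= "uuuvwxav"


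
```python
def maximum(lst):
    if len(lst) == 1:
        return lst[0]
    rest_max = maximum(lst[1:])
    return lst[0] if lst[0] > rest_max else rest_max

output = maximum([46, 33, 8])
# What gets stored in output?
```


maximum([46, 33, 8])
= compare 46 with maximum([33, 8])
= compare 33 with maximum([8])
Base: maximum([8]) = 8
compare 33 with 8: max = 33
compare 46 with 33: max = 46
= 46


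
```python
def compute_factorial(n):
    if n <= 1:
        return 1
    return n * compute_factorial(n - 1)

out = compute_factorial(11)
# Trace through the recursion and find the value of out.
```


compute_factorial(11)
= 11 * compute_factorial(10)
= 11 * 10 * compute_factorial(9)
= 11 * 10 * 9 * compute_factorial(8)
= 11 * 10 * 9 * 8 * compute_factorial(7)
= 11 * 10 * 9 * 8 * 7 * compute_factorial(6)
= 11 * 10 * 9 * 8 * 7 * 6 * compute_factorial(5)
= 11 * 10 * 9 * 8 * 7 * 6 * 5 * compute_factorial(4)
= 11 * 10 * 9 * 8 * 7 * 6 * 5 * 4 * compute_factorial(3)
= 11 * 10 * 9 * 8 * 7 * 6 * 5 * 4 * 3 * compute_factorial(2)
= 11 * 10 * 9 * 8 * 7 * 6 * 5 * 4 * 3 * 2 * compute_factorial(1)
= 11 * 10 * 9 * 8 * 7 * 6 * 5 * 4 * 3 * 2 * 1
= 39916800


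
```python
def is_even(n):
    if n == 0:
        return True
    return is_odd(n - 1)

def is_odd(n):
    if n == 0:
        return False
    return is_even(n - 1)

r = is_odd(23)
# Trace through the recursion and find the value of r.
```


is_odd(23)
= is_even(22)
= is_odd(21)
= is_even(20)
= is_odd(19)
= is_even(18)
= is_odd(17)
= is_even(16)
= is_odd(15)
= is_even(14)
= is_odd(13)
= is_even(12)
= is_odd(11)
= is_even(10)
= is_odd(9)
= is_even(8)
= is_odd(7)
= is_even(6)
= is_odd(5)
= is_even(4)
= is_odd(3)
= is_even(2)
= is_odd(1)
= is_even(0)
n == 0: return True
= True


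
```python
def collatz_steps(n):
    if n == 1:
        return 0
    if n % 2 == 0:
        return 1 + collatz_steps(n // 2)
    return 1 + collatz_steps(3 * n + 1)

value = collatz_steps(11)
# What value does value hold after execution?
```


collatz_steps(11)
11 is odd -> 3*11+1 = 34 -> collatz_steps(34)
34 is even -> collatz_steps(17)
17 is odd -> 3*17+1 = 52 -> collatz_steps(52)
52 is even -> collatz_steps(26)
26 is even -> collatz_steps(13)
13 is odd -> 3*13+1 = 40 -> collatz_steps(40)
40 is even -> collatz_steps(20)
20 is even -> collatz_steps(10)
10 is even -> collatz_steps(5)
5 is odd -> 3*5+1 = 16 -> collatz_steps(16)
16 is even -> collatz_steps(8)
8 is even -> collatz_steps(4)
4 is even -> collatz_steps(2)
2 is even -> collatz_steps(1)
Reached 1 after 14 steps
= 14


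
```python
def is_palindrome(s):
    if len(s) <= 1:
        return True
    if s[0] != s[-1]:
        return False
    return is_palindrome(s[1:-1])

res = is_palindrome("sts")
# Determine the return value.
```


is_palindrome("sts")
"sts": s[0]='s' == s[-1]='s' -> is_palindrome("t")
"t": len <= 1 -> True
= True


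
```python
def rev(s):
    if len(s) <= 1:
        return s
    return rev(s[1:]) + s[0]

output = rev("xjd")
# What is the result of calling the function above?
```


rev("xjd")
= rev("jd") + "x"
= rev("d") + "j" + "x"
= "d" + "j" + "x"
= "djx"


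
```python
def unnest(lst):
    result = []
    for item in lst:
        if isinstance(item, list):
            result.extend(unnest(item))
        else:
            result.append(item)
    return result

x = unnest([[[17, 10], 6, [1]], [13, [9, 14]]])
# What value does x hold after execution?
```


unnest([[[17, 10], 6, [1]], [13, [9, 14]]])
Processing each element:
  [[17, 10], 6, [1]] is a list -> unnest recursively -> [17, 10, 6, 1]
  [13, [9, 14]] is a list -> unnest recursively -> [13, 9, 14]
= [17, 10, 6, 1, 13, 9, 14]


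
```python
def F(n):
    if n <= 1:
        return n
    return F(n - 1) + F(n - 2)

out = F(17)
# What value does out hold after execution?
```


F(17)
= F(16) + F(15)
= (F(15) + F(14)) + F(15)
Computing bottom-up: F(0)=0, F(1)=1, F(2)=1, F(3)=2, F(4)=3, F(5)=5, F(6)=8, F(7)=13, F(8)=21, F(9)=34, F(10)=55, F(11)=89, F(12)=144, F(13)=233, F(14)=377, F(15)=610, F(16)=987, F(17)=1597
= 1597


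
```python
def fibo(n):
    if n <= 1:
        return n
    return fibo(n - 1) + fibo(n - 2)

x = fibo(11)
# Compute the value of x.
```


fibo(11)
= fibo(10) + fibo(9)
= (fibo(9) + fibo(8)) + fibo(9)
Computing bottom-up: fibo(0)=0, fibo(1)=1, fibo(2)=1, fibo(3)=2, fibo(4)=3, fibo(5)=5, fibo(6)=8, fibo(7)=13, fibo(8)=21, fibo(9)=34, fibo(10)=55, fibo(11)=89
= 89


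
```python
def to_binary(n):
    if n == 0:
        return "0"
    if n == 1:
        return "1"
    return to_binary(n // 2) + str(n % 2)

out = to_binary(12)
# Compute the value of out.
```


to_binary(12)
= to_binary(6) + "0"
= to_binary(3) + "0" + "0"
= to_binary(1) + "1" + "0" + "0"
= "1" + "1" + "0" + "0"
= "1100"


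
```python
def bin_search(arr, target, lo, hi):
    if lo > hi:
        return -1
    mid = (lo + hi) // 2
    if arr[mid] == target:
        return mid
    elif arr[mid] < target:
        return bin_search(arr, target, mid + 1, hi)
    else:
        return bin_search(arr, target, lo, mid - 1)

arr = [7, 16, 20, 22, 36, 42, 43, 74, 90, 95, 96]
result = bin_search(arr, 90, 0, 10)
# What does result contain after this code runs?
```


bin_search(arr, 90, 0, 10)
lo=0, hi=10, mid=5, arr[mid]=42
42 < 90, search right half
lo=6, hi=10, mid=8, arr[mid]=90
arr[8] == 90, found at index 8
= 8


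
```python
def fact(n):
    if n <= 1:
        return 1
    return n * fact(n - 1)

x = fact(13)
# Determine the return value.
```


fact(13)
= 13 * fact(12)
= 13 * 12 * fact(11)
= 13 * 12 * 11 * fact(10)
= 13 * 12 * 11 * 10 * fact(9)
= 13 * 12 * 11 * 10 * 9 * fact(8)
= 13 * 12 * 11 * 10 * 9 * 8 * fact(7)
= 13 * 12 * 11 * 10 * 9 * 8 * 7 * fact(6)
= 13 * 12 * 11 * 10 * 9 * 8 * 7 * 6 * fact(5)
= 13 * 12 * 11 * 10 * 9 * 8 * 7 * 6 * 5 * fact(4)
= 13 * 12 * 11 * 10 * 9 * 8 * 7 * 6 * 5 * 4 * fact(3)
= 13 * 12 * 11 * 10 * 9 * 8 * 7 * 6 * 5 * 4 * 3 * fact(2)
= 13 * 12 * 11 * 10 * 9 * 8 * 7 * 6 * 5 * 4 * 3 * 2 * fact(1)
= 13 * 12 * 11 * 10 * 9 * 8 * 7 * 6 * 5 * 4 * 3 * 2 * 1
= 6227020800


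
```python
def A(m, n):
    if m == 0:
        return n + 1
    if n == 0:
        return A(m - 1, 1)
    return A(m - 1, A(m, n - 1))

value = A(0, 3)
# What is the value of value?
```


A(0, 3)
m == 0: return 3 + 1 = 4
= 4


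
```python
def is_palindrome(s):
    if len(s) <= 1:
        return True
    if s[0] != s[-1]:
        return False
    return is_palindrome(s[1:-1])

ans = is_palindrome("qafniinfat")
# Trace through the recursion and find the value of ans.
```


is_palindrome("qafniinfat")
"qafniinfat": s[0]='q' != s[-1]='t' -> False
= False


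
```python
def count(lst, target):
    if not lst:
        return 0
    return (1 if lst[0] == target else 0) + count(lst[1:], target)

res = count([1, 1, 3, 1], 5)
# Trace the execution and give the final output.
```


count([1, 1, 3, 1], 5)
lst[0]=1 != 5: 0 + count([1, 3, 1], 5)
lst[0]=1 != 5: 0 + count([3, 1], 5)
lst[0]=3 != 5: 0 + count([1], 5)
lst[0]=1 != 5: 0 + count([], 5)
= 0


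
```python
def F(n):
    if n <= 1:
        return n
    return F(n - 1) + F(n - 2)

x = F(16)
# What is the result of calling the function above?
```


F(16)
= F(15) + F(14)
= (F(14) + F(13)) + F(14)
Computing bottom-up: F(0)=0, F(1)=1, F(2)=1, F(3)=2, F(4)=3, F(5)=5, F(6)=8, F(7)=13, F(8)=21, F(9)=34, F(10)=55, F(11)=89, F(12)=144, F(13)=233, F(14)=377, F(15)=610, F(16)=987
= 987


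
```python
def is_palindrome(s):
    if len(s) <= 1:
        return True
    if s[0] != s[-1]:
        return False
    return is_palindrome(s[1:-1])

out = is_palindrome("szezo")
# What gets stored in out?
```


is_palindrome("szezo")
"szezo": s[0]='s' != s[-1]='o' -> False
= False


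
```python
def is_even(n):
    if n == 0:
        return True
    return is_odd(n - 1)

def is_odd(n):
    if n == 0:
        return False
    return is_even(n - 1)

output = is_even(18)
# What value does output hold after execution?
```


is_even(18)
= is_odd(17)
= is_even(16)
= is_odd(15)
= is_even(14)
= is_odd(13)
= is_even(12)
= is_odd(11)
= is_even(10)
= is_odd(9)
= is_even(8)
= is_odd(7)
= is_even(6)
= is_odd(5)
= is_even(4)
= is_odd(3)
= is_even(2)
= is_odd(1)
= is_even(0)
n == 0: return True
= True


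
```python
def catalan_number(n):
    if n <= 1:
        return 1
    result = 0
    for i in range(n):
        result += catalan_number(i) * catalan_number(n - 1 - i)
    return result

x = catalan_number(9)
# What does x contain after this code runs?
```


catalan_number(9)
= sum of catalan_number(i) * catalan_number(9-1-i) for i in 0..8
First compute sub-values bottom-up:
  catalan_number(0) = 1, catalan_number(1) = 1
  catalan_number(2) = 1*1 + 1*1 = 2
  catalan_number(3) = 1*2 + 1*1 + 2*1 = 5
  catalan_number(4) = 1*5 + 1*2 + 2*1 + 5*1 = 14
  catalan_number(5) = 1*14 + 1*5 + 2*2 + 5*1 + 14*1 = 42
  catalan_number(6) = 1*42 + 1*14 + 2*5 + 5*2 + 14*1 + 42*1 = 132
  catalan_number(7) = 1*132 + 1*42 + 2*14 + 5*5 + 14*2 + 42*1 + 132*1 = 429
  catalan_number(8) = 1*429 + 1*132 + 2*42 + 5*14 + 14*5 + 42*2 + 132*1 + 429*1 = 1430
Now catalan_number(9):
  catalan_number(0)*catalan_number(8) = 1*1430 = 1430
  catalan_number(1)*catalan_number(7) = 1*429 = 429
  catalan_number(2)*catalan_number(6) = 2*132 = 264
  catalan_number(3)*catalan_number(5) = 5*42 = 210
  catalan_number(4)*catalan_number(4) = 14*14 = 196
  catalan_number(5)*catalan_number(3) = 42*5 = 210
  catalan_number(6)*catalan_number(2) = 132*2 = 264
  catalan_number(7)*catalan_number(1) = 429*1 = 429
  catalan_number(8)*catalan_number(0) = 1430*1 = 1430
= 1430 + 429 + 264 + 210 + 196 + 210 + 264 + 429 + 1430
= 4862


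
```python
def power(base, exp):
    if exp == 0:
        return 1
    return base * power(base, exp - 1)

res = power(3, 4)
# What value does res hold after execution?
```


power(3, 4)
= 3 * power(3, 3)
= 3 * 3 * power(3, 2)
= 3 * 3 * 3 * power(3, 1)
= 3 * 3 * 3 * 3 * power(3, 0)
= 3 * 3 * 3 * 3 * 1
= 81


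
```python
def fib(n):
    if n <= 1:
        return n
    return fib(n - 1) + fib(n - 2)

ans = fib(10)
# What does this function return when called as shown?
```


fib(10)
= fib(9) + fib(8)
= (fib(8) + fib(7)) + fib(8)
Computing bottom-up: fib(0)=0, fib(1)=1, fib(2)=1, fib(3)=2, fib(4)=3, fib(5)=5, fib(6)=8, fib(7)=13, fib(8)=21, fib(9)=34, fib(10)=55
= 55


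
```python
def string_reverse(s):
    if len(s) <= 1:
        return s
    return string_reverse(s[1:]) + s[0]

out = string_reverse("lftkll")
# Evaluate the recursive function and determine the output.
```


string_reverse("lftkll")
= string_reverse("ftkll") + "l"
= string_reverse("tkll") + "f" + "l"
= string_reverse("kll") + "t" + "f" + "l"
= string_reverse("ll") + "k" + "t" + "f" + "l"
= string_reverse("l") + "l" + "k" + "t" + "f" + "l"
= "l" + "l" + "k" + "t" + "f" + "l"
= "llktfl"


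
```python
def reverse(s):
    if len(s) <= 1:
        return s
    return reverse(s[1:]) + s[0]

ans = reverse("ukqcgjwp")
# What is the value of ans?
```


reverse("ukqcgjwp")
= reverse("kqcgjwp") + "u"
= reverse("qcgjwp") + "k" + "u"
= reverse("cgjwp") + "q" + "k" + "u"
= reverse("gjwp") + "c" + "q" + "k" + "u"
= reverse("jwp") + "g" + "c" + "q" + "k" + "u"
= reverse("wp") + "j" + "g" + "c" + "q" + "k" + "u"
= reverse("p") + "w" + "j" + "g" + "c" + "q" + "k" + "u"
= "p" + "w" + "j" + "g" + "c" + "q" + "k" + "u"
= "pwjgcqku"


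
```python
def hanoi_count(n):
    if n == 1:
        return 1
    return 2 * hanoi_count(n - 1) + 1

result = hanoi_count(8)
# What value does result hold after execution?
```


hanoi_count(8)
= 2 * hanoi_count(7) + 1
= 2 * (2 * hanoi_count(6) + 1) + 1
= 2 * (2 * (2 * hanoi_count(5) + 1) + 1) + 1
= 2 * (2 * (2 * (2 * hanoi_count(4) + 1) + 1) + 1) + 1
= 2 * (2 * (2 * (2 * (2 * hanoi_count(3) + 1) + 1) + 1) + 1) + 1
= 2 * (2 * (2 * (2 * (2 * (2 * hanoi_count(2) + 1) + 1) + 1) + 1) + 1) + 1
= 2 * (2 * (2 * (2 * (2 * (2 * (2 * hanoi_count(1) + 1) + 1) + 1) + 1) + 1) + 1) + 1
Now compute bottom-up:
hanoi_count(1) = 1
hanoi_count(2) = 2 * 1 + 1 = 3
hanoi_count(3) = 2 * 3 + 1 = 7
hanoi_count(4) = 2 * 7 + 1 = 15
hanoi_count(5) = 2 * 15 + 1 = 31
hanoi_count(6) = 2 * 31 + 1 = 63
hanoi_count(7) = 2 * 63 + 1 = 127
hanoi_count(8) = 2 * 127 + 1 = 255
= 255


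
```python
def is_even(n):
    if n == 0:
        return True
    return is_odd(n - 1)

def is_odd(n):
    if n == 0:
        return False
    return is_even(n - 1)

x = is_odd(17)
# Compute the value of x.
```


is_odd(17)
= is_even(16)
= is_odd(15)
= is_even(14)
= is_odd(13)
= is_even(12)
= is_odd(11)
= is_even(10)
= is_odd(9)
= is_even(8)
= is_odd(7)
= is_even(6)
= is_odd(5)
= is_even(4)
= is_odd(3)
= is_even(2)
= is_odd(1)
= is_even(0)
n == 0: return True
= True


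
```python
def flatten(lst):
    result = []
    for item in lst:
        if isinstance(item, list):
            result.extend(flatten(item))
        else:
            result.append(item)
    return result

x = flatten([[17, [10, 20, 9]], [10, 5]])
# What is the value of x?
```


flatten([[17, [10, 20, 9]], [10, 5]])
Processing each element:
  [17, [10, 20, 9]] is a list -> flatten recursively -> [17, 10, 20, 9]
  [10, 5] is a list -> flatten recursively -> [10, 5]
= [17, 10, 20, 9, 10, 5]


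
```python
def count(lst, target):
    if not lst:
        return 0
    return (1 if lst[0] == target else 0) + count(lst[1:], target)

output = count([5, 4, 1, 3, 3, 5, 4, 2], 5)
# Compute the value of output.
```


count([5, 4, 1, 3, 3, 5, 4, 2], 5)
lst[0]=5 == 5: 1 + count([4, 1, 3, 3, 5, 4, 2], 5)
lst[0]=4 != 5: 0 + count([1, 3, 3, 5, 4, 2], 5)
lst[0]=1 != 5: 0 + count([3, 3, 5, 4, 2], 5)
lst[0]=3 != 5: 0 + count([3, 5, 4, 2], 5)
lst[0]=3 != 5: 0 + count([5, 4, 2], 5)
lst[0]=5 == 5: 1 + count([4, 2], 5)
lst[0]=4 != 5: 0 + count([2], 5)
lst[0]=2 != 5: 0 + count([], 5)
= 2


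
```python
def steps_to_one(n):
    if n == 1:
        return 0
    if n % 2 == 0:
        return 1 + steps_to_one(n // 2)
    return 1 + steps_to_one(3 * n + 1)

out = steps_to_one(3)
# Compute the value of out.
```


steps_to_one(3)
3 is odd -> 3*3+1 = 10 -> steps_to_one(10)
10 is even -> steps_to_one(5)
5 is odd -> 3*5+1 = 16 -> steps_to_one(16)
16 is even -> steps_to_one(8)
8 is even -> steps_to_one(4)
4 is even -> steps_to_one(2)
2 is even -> steps_to_one(1)
Reached 1 after 7 steps
= 7


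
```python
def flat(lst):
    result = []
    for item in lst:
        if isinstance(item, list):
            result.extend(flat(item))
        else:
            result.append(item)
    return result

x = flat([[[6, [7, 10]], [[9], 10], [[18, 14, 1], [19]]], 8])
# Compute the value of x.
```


flat([[[6, [7, 10]], [[9], 10], [[18, 14, 1], [19]]], 8])
Processing each element:
  [[6, [7, 10]], [[9], 10], [[18, 14, 1], [19]]] is a list -> flat recursively -> [6, 7, 10, 9, 10, 18, 14, 1, 19]
  8 is not a list -> append 8
= [6, 7, 10, 9, 10, 18, 14, 1, 19, 8]


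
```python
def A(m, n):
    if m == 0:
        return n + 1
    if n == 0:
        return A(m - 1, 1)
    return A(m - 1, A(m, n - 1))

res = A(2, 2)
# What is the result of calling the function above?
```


A(2, 2)
= A(1, A(2, 1))
First compute A(2, 1) = 5
= A(1, 5)
= 7


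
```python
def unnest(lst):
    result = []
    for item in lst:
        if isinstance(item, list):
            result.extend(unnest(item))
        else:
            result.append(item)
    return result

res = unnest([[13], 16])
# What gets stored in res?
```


unnest([[13], 16])
Processing each element:
  [13] is a list -> unnest recursively -> [13]
  16 is not a list -> append 16
= [13, 16]


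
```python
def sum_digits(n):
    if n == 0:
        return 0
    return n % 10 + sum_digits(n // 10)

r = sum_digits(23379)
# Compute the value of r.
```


sum_digits(23379)
= 9 + sum_digits(2337)
= 9 + 7 + sum_digits(233)
= 9 + 7 + 3 + sum_digits(23)
= 9 + 7 + 3 + 3 + sum_digits(2)
= 9 + 7 + 3 + 3 + 2 + sum_digits(0)
= 9 + 7 + 3 + 3 + 2 + 0
= 24


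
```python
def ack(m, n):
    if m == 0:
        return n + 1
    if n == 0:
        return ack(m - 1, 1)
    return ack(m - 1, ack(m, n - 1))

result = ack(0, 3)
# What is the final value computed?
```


ack(0, 3)
m == 0: return 3 + 1 = 4
= 4


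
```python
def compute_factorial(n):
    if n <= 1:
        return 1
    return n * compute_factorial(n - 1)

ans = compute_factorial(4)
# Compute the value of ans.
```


compute_factorial(4)
= 4 * compute_factorial(3)
= 4 * 3 * compute_factorial(2)
= 4 * 3 * 2 * compute_factorial(1)
= 4 * 3 * 2 * 1
= 24


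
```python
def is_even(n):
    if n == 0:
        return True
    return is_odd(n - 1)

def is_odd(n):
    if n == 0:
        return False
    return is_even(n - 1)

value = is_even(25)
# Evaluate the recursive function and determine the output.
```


is_even(25)
= is_odd(24)
= is_even(23)
= is_odd(22)
= is_even(21)
= is_odd(20)
= is_even(19)
= is_odd(18)
= is_even(17)
= is_odd(16)
= is_even(15)
= is_odd(14)
= is_even(13)
= is_odd(12)
= is_even(11)
= is_odd(10)
= is_even(9)
= is_odd(8)
= is_even(7)
= is_odd(6)
= is_even(5)
= is_odd(4)
= is_even(3)
= is_odd(2)
= is_even(1)
= is_odd(0)
n == 0: return False
= False


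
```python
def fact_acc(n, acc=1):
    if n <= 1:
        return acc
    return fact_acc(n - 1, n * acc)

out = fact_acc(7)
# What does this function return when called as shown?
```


fact_acc(7, 1)
= fact_acc(6, 7 * 1) = fact_acc(6, 7)
= fact_acc(5, 6 * 7) = fact_acc(5, 42)
= fact_acc(4, 5 * 42) = fact_acc(4, 210)
= fact_acc(3, 4 * 210) = fact_acc(3, 840)
= fact_acc(2, 3 * 840) = fact_acc(2, 2520)
= fact_acc(1, 2 * 2520) = fact_acc(1, 5040)
n <= 1, return acc = 5040


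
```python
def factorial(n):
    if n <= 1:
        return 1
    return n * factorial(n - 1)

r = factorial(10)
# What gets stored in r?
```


factorial(10)
= 10 * factorial(9)
= 10 * 9 * factorial(8)
= 10 * 9 * 8 * factorial(7)
= 10 * 9 * 8 * 7 * factorial(6)
= 10 * 9 * 8 * 7 * 6 * factorial(5)
= 10 * 9 * 8 * 7 * 6 * 5 * factorial(4)
= 10 * 9 * 8 * 7 * 6 * 5 * 4 * factorial(3)
= 10 * 9 * 8 * 7 * 6 * 5 * 4 * 3 * factorial(2)
= 10 * 9 * 8 * 7 * 6 * 5 * 4 * 3 * 2 * factorial(1)
= 10 * 9 * 8 * 7 * 6 * 5 * 4 * 3 * 2 * 1
= 3628800


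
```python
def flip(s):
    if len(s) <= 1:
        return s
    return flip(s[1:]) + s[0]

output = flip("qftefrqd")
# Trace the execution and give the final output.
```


flip("qftefrqd")
= flip("ftefrqd") + "q"
= flip("tefrqd") + "f" + "q"
= flip("efrqd") + "t" + "f" + "q"
= flip("frqd") + "e" + "t" + "f" + "q"
= flip("rqd") + "f" + "e" + "t" + "f" + "q"
= flip("qd") + "r" + "f" + "e" + "t" + "f" + "q"
= flip("d") + "q" + "r" + "f" + "e" + "t" + "f" + "q"
= "d" + "q" + "r" + "f" + "e" + "t" + "f" + "q"
= "dqrfetfq"


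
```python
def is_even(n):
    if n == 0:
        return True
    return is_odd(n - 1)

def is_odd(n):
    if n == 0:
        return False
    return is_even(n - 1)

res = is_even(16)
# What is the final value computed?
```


is_even(16)
= is_odd(15)
= is_even(14)
= is_odd(13)
= is_even(12)
= is_odd(11)
= is_even(10)
= is_odd(9)
= is_even(8)
= is_odd(7)
= is_even(6)
= is_odd(5)
= is_even(4)
= is_odd(3)
= is_even(2)
= is_odd(1)
= is_even(0)
n == 0: return True
= True


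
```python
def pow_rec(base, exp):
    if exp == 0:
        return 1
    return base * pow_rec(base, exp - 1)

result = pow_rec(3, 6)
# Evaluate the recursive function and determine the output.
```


pow_rec(3, 6)
= 3 * pow_rec(3, 5)
= 3 * 3 * pow_rec(3, 4)
= 3 * 3 * 3 * pow_rec(3, 3)
= 3 * 3 * 3 * 3 * pow_rec(3, 2)
= 3 * 3 * 3 * 3 * 3 * pow_rec(3, 1)
= 3 * 3 * 3 * 3 * 3 * 3 * pow_rec(3, 0)
= 3 * 3 * 3 * 3 * 3 * 3 * 1
= 729


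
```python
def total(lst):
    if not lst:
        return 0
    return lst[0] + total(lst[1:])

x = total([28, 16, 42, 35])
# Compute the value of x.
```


total([28, 16, 42, 35])
= 28 + total([16, 42, 35])
= 28 + 16 + total([42, 35])
= 28 + 16 + 42 + total([35])
= 28 + 16 + 42 + 35 + total([])
= 28 + 16 + 42 + 35 + 0
= 121


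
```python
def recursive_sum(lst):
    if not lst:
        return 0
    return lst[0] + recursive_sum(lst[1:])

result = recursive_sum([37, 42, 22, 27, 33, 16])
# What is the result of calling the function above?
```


recursive_sum([37, 42, 22, 27, 33, 16])
= 37 + recursive_sum([42, 22, 27, 33, 16])
= 37 + 42 + recursive_sum([22, 27, 33, 16])
= 37 + 42 + 22 + recursive_sum([27, 33, 16])
= 37 + 42 + 22 + 27 + recursive_sum([33, 16])
= 37 + 42 + 22 + 27 + 33 + recursive_sum([16])
= 37 + 42 + 22 + 27 + 33 + 16 + recursive_sum([])
= 37 + 42 + 22 + 27 + 33 + 16 + 0
= 177


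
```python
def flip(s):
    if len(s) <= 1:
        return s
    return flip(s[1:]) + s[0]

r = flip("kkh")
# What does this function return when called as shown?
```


flip("kkh")
= flip("kh") + "k"
= flip("h") + "k" + "k"
= "h" + "k" + "k"
= "hkk"


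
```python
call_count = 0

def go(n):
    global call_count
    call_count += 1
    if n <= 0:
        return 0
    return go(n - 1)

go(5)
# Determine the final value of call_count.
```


go(5) calls go(4) calls ... calls go(0)
Total calls: 5 + 1 (for base case) = 6


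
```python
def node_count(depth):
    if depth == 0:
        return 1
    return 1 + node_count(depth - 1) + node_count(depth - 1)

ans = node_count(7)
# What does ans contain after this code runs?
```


node_count(7)
= 1 + node_count(6) + node_count(6)
= 1 + 2 * node_count(6)
node_count(k) = 2^(k+1) - 1
node_count(0) = 1
node_count(1) = 3
node_count(2) = 7
node_count(3) = 15
node_count(4) = 31
node_count(7) = 2^8 - 1 = 255


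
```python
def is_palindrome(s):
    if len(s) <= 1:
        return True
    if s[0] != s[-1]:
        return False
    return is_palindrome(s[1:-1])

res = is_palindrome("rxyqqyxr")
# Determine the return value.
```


is_palindrome("rxyqqyxr")
"rxyqqyxr": s[0]='r' == s[-1]='r' -> is_palindrome("xyqqyx")
"xyqqyx": s[0]='x' == s[-1]='x' -> is_palindrome("yqqy")
"yqqy": s[0]='y' == s[-1]='y' -> is_palindrome("qq")
"qq": s[0]='q' == s[-1]='q' -> is_palindrome("")
"": len <= 1 -> True
= True


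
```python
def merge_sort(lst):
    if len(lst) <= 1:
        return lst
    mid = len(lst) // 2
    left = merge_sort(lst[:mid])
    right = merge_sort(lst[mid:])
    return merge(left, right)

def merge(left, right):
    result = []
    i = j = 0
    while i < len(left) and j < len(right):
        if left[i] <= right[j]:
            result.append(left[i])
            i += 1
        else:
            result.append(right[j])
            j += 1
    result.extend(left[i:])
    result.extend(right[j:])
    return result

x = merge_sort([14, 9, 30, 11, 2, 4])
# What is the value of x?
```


merge_sort([14, 9, 30, 11, 2, 4])
Split into [14, 9, 30] and [11, 2, 4]
Left sorted: [9, 14, 30]
Right sorted: [2, 4, 11]
Merge [9, 14, 30] and [2, 4, 11]
= [2, 4, 9, 11, 14, 30]


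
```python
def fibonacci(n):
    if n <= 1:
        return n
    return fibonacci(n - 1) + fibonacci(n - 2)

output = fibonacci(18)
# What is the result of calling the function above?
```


fibonacci(18)
= fibonacci(17) + fibonacci(16)
= (fibonacci(16) + fibonacci(15)) + fibonacci(16)
Computing bottom-up: fibonacci(0)=0, fibonacci(1)=1, fibonacci(2)=1, fibonacci(3)=2, fibonacci(4)=3, fibonacci(5)=5, fibonacci(6)=8, fibonacci(7)=13, fibonacci(8)=21, fibonacci(9)=34, fibonacci(10)=55, fibonacci(11)=89, fibonacci(12)=144, fibonacci(13)=233, fibonacci(14)=377, fibonacci(15)=610, fibonacci(16)=987, fibonacci(17)=1597, fibonacci(18)=2584
= 2584


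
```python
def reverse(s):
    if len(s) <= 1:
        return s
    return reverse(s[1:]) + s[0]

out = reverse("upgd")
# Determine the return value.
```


reverse("upgd")
= reverse("pgd") + "u"
= reverse("gd") + "p" + "u"
= reverse("d") + "g" + "p" + "u"
= "d" + "g" + "p" + "u"
= "dgpu"


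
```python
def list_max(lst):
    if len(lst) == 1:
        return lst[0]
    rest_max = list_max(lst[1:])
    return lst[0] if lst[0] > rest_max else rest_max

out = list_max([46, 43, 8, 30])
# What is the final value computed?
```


list_max([46, 43, 8, 30])
= compare 46 with list_max([43, 8, 30])
= compare 43 with list_max([8, 30])
= compare 8 with list_max([30])
Base: list_max([30]) = 30
compare 8 with 30: max = 30
compare 43 with 30: max = 43
compare 46 with 43: max = 46
= 46


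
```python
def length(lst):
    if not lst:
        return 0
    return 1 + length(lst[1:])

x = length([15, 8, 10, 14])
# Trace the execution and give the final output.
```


length([15, 8, 10, 14])
= 1 + length([8, 10, 14])
= 1 + 1 + length([10, 14])
= 1 + 1 + 1 + length([14])
= 1 + 1 + 1 + 1 + length([])
= 1 + 1 + 1 + 1 + 0
= 4


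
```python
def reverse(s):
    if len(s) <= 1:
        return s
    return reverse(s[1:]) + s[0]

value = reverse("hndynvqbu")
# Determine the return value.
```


reverse("hndynvqbu")
= reverse("ndynvqbu") + "h"
= reverse("dynvqbu") + "n" + "h"
= reverse("ynvqbu") + "d" + "n" + "h"
= reverse("nvqbu") + "y" + "d" + "n" + "h"
= reverse("vqbu") + "n" + "y" + "d" + "n" + "h"
= reverse("qbu") + "v" + "n" + "y" + "d" + "n" + "h"
= reverse("bu") + "q" + "v" + "n" + "y" + "d" + "n" + "h"
= reverse("u") + "b" + "q" + "v" + "n" + "y" + "d" + "n" + "h"
= "u" + "b" + "q" + "v" + "n" + "y" + "d" + "n" + "h"
= "ubqvnydnh"


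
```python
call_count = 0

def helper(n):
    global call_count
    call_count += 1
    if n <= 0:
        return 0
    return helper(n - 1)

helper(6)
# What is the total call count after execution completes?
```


helper(6) calls helper(5) calls ... calls helper(0)
Total calls: 6 + 1 (for base case) = 7


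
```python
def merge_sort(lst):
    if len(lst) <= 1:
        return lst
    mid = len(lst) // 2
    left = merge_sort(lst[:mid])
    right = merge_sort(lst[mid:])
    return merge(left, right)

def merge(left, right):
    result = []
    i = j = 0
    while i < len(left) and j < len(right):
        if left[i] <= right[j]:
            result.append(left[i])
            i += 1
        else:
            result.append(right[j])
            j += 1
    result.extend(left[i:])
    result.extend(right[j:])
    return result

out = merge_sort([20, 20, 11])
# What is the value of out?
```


merge_sort([20, 20, 11])
Split into [20] and [20, 11]
Left sorted: [20]
Right sorted: [11, 20]
Merge [20] and [11, 20]
= [11, 20, 20]
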